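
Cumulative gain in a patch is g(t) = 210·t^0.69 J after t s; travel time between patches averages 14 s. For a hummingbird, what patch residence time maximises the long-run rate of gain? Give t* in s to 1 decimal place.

31.2 s

Maximise g(t)/(T+t): set derivative to zero → g'(t)(T+t) = g(t).
g'(t) = 0.69·210·t^-0.31. Setting 0.69·210·t^-0.31 = 210·t^0.69/(14+t) gives 0.69(14+t) = t, so 0.31·t = 0.69×14.
t* = 0.69×14/0.31 = 31.16 s.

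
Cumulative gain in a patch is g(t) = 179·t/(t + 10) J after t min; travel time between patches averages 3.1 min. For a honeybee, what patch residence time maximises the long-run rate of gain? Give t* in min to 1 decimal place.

5.6 min

By the marginal value theorem, leave when the instantaneous gain rate g'(t) equals the habitat-wide average g(t)/(T + t).
g'(t) = 179·10/(t + 10)². Setting 179·10/(t+10)² = 179t/[(t+10)(3.1+t)] gives 10(3.1+t) = t(t+10), so t² = 10×3.1 = 31.
t* = √31 = 5.568 min.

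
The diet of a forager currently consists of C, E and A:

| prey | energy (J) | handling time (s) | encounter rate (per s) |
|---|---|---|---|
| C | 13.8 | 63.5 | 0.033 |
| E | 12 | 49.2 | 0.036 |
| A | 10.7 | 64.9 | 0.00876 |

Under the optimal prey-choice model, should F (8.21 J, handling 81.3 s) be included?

No

Current rate: (0.033×13.8 + 0.036×12 + 0.00876×10.7)/(1 + 0.033×63.5 + 0.036×49.2 + 0.00876×64.9) = 0.1805 J/s.
F: E/h = 8.21/81.3 = 0.101 J/s.
Since 0.101 < R, time spent handling F is better spent searching.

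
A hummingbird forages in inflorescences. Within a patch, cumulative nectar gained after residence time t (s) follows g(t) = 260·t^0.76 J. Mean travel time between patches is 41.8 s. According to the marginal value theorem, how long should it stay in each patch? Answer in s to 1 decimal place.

Optimal t* satisfies g'(t*) = g(t*)/(T + t*).
g'(t) = 0.76·260·t^-0.24. Setting 0.76·260·t^-0.24 = 260·t^0.76/(41.8+t) gives 0.76(41.8+t) = t, so 0.24·t = 0.76×41.8.
t* = 0.76×41.8/0.24 = 132.4 s.

132.4 s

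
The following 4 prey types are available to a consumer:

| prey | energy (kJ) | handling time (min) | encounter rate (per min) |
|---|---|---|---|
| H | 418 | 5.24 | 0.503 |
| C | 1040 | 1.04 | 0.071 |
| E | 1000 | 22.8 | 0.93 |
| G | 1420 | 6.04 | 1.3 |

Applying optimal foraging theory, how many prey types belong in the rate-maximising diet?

Rank by E/h (kJ/min): C 1e+03, G 235, H 79.8, E 43.9. Include each in turn until the next type's E/h falls below the running intake rate.
Rate on top 1: 68.76. G: 235 > 68.76 → include.
Rate on top 2: 215.1. H: 79.8 < 215.1 → exclude; stop.
Optimal diet: C, G — 2 of 4 types.

2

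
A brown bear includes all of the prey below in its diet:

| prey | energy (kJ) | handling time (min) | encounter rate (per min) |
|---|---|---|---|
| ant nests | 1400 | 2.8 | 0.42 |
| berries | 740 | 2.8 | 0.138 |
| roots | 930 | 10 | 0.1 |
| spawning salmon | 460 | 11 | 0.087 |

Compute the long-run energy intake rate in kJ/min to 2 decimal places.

R = Σλ_iE_i / (1 + Σλ_ih_i)
Numerator: 0.42×1400 + 0.138×740 + 0.1×930 + 0.087×460 = 823.1
Denominator: 1 + 0.42×2.8 + 0.138×2.8 + 0.1×10 + 0.087×11 = 4.519
R = 823.1/4.519 = 182.1 kJ/min

182.13 kJ/min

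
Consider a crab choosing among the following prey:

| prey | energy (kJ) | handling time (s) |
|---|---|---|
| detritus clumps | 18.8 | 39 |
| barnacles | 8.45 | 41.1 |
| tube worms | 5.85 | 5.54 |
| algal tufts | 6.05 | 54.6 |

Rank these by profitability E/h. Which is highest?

tube worms

Profitability E/h (kJ/s): detritus clumps = 18.8/39 = 0.482, barnacles = 8.45/41.1 = 0.206, tube worms = 5.85/5.54 = 1.06, algal tufts = 6.05/54.6 = 0.111.
Ranked: tube worms > detritus clumps > barnacles > algal tufts.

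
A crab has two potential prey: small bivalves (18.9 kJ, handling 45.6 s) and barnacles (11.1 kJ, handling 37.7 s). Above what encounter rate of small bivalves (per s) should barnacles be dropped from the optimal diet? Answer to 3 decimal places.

Drop barnacles once their profitability E₂/h₂ falls below the rate achievable on small bivalves alone: E₂/h₂ = λE₁/(1 + λh₁).
Solve for λ: λE₁h₂ = E₂(1 + λh₁) → λ(E₁h₂ − E₂h₁) = E₂ → λ = E₂/(E₁h₂ − E₂h₁).
λ = 11.1/(18.9×37.7 − 11.1×45.6) = 11.1/206.4 = 0.05379 per s.

0.054 per s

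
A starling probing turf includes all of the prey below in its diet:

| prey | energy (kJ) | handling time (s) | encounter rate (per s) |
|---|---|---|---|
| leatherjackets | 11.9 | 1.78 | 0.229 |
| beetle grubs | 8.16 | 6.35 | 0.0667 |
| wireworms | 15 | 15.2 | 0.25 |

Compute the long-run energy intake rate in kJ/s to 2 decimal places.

Energy encountered per unit search time: 0.229×11.9 + 0.0667×8.16 + 0.25×15 = 7.019 kJ/s.
Handling time per unit search time: 0.229×1.78 + 0.0667×6.35 + 0.25×15.2 = 4.631.
Rate = 7.019/(1 + 4.631) = 1.247 kJ/s.

1.25 kJ/s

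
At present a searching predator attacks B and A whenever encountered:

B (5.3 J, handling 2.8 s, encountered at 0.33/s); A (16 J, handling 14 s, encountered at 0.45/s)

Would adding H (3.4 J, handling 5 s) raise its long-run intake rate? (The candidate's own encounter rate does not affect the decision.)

Current rate: (0.33×5.3 + 0.45×16)/(1 + 0.33×2.8 + 0.45×14) = 1.088 J/s.
Profitability of H: 3.4/5 = 0.68 J/s.
Since 0.68 < R, time spent handling H is better spent searching.

No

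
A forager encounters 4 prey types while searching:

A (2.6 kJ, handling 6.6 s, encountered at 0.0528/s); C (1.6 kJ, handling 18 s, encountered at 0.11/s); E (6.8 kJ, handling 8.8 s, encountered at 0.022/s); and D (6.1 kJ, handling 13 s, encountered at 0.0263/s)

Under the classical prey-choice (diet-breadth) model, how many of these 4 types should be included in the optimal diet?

3

Rank by E/h (kJ/s): E 0.773, D 0.469, A 0.394, C 0.0889. Include each in turn until the next type's E/h falls below the running intake rate.
Rate on top 1: 0.1253. D: 0.469 > 0.1253 → include.
Rate on top 2: 0.2019. A: 0.394 > 0.2019 → include.
Rate on top 3: 0.2374. C: 0.0889 < 0.2374 → exclude; stop.
Optimal diet: E, D, A — 3 of 4 types.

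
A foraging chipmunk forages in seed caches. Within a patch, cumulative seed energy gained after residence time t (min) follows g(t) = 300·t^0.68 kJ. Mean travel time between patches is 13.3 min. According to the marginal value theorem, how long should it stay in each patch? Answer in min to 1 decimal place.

By the marginal value theorem, leave when the instantaneous gain rate g'(t) equals the habitat-wide average g(t)/(T + t).
g'(t) = 0.68·300·t^-0.32. Setting 0.68·300·t^-0.32 = 300·t^0.68/(13.3+t) gives 0.68(13.3+t) = t, so 0.32·t = 0.68×13.3.
t* = 0.68×13.3/0.32 = 28.26 min.

28.3 min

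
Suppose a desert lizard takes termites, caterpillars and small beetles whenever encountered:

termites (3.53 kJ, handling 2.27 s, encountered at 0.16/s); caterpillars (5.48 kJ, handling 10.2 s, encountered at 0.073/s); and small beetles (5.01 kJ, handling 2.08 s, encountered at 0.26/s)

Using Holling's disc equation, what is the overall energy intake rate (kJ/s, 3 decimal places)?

R = Σλ_iE_i / (1 + Σλ_ih_i)
Numerator: 0.16×3.53 + 0.073×5.48 + 0.26×5.01 = 2.267
Denominator: 1 + 0.16×2.27 + 0.073×10.2 + 0.26×2.08 = 2.649
R = 2.267/2.649 = 0.8561 kJ/s

0.856 kJ/s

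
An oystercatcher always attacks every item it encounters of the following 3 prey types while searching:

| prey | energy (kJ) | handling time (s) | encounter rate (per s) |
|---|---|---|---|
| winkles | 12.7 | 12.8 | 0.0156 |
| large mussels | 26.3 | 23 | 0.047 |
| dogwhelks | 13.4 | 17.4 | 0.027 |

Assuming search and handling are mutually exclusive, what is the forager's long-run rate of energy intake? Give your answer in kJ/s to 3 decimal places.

0.653 kJ/s

Energy encountered per unit search time: 0.0156×12.7 + 0.047×26.3 + 0.027×13.4 = 1.796 kJ/s.
Handling time per unit search time: 0.0156×12.8 + 0.047×23 + 0.027×17.4 = 1.75.
Rate = 1.796/(1 + 1.75) = 0.653 kJ/s.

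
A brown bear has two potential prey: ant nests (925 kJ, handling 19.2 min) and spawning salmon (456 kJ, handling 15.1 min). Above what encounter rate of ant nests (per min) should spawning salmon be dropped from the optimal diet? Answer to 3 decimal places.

0.087 per min

The zero-one rule: include spawning salmon iff E₂/h₂ > λE₁/(1+λh₁). Equality gives the switch point.
λE₁h₂ = E₂ + λE₂h₁ ⇒ λ = E₂/(E₁h₂ − E₂h₁) = 456/(1.397e+04 − 8755) = 0.08749 per min.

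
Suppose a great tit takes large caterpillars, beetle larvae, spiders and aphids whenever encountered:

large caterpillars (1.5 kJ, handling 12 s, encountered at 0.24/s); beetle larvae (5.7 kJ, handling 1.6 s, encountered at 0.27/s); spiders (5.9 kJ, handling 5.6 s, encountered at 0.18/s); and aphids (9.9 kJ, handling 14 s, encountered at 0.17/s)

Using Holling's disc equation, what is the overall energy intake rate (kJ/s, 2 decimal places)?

R = (0.24×1.5 + 0.27×5.7 + 0.18×5.9 + 0.17×9.9) / (1 + 0.24×12 + 0.27×1.6 + 0.18×5.6 + 0.17×14) = 4.644/7.7 = 0.6031 kJ/s.

0.60 kJ/s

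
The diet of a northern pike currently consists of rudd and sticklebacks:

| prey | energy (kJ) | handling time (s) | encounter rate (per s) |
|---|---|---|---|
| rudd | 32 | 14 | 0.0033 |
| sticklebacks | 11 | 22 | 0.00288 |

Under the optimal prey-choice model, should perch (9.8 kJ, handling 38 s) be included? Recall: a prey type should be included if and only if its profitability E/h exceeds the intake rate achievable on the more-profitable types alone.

Intake rate on the current diet: R = (0.0033×32 + 0.00288×11) / (1 + 0.0033×14 + 0.00288×22) = 0.1373/1.11 = 0.1237 kJ/s.
Profitability of perch: 9.8/38 = 0.2579 kJ/s.
0.2579 > 0.1237, so adding perch raises the average — include it.

Yes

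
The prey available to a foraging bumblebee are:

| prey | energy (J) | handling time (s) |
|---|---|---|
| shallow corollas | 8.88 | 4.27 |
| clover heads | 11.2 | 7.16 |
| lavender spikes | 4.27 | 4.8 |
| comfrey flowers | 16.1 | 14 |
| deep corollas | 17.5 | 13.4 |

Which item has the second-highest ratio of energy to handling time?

In descending order of E/h:
shallow corollas: 8.88/4.27 = 2.08 J/s
clover heads: 11.2/7.16 = 1.56 J/s
deep corollas: 17.5/13.4 = 1.31 J/s
comfrey flowers: 16.1/14 = 1.15 J/s
lavender spikes: 4.27/4.8 = 0.89 J/s

clover heads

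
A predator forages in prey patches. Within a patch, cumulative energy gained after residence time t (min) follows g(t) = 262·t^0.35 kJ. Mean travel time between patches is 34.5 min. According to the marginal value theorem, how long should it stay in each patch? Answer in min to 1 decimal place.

By the marginal value theorem, leave when the instantaneous gain rate g'(t) equals the habitat-wide average g(t)/(T + t).
g'(t) = 0.35·262·t^-0.65. Setting 0.35·262·t^-0.65 = 262·t^0.35/(34.5+t) gives 0.35(34.5+t) = t, so 0.65·t = 0.35×34.5.
t* = 0.35×34.5/0.65 = 18.58 min.

18.6 min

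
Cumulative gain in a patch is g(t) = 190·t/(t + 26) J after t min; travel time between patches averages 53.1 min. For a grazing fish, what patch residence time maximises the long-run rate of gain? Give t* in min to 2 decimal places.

Maximise g(t)/(T+t): set derivative to zero → g'(t)(T+t) = g(t).
g'(t) = 190·26/(t + 26)². Setting 190·26/(t+26)² = 190t/[(t+26)(53.1+t)] gives 26(53.1+t) = t(t+26), so t² = 26×53.1 = 1381.
t* = √1381 = 37.16 min.

37.16 min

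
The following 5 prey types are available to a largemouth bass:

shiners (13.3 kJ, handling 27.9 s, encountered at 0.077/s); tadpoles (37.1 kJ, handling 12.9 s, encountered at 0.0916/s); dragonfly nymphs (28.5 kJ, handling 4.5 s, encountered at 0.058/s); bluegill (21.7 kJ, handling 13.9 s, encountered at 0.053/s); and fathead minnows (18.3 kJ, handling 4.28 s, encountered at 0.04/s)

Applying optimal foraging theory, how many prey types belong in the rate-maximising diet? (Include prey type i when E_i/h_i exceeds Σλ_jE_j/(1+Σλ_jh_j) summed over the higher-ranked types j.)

Profitabilities (E/h, kJ/s): dragonfly nymphs 6.33, fathead minnows 4.28, tadpoles 2.88, bluegill 1.56, shiners 0.477. Add prey in this order while the next type's profitability exceeds the intake rate on those already taken.
Rate on top 1: 1.311. fathead minnows: 4.28 > 1.311 → include.
Rate on top 2: 1.665. tadpoles: 2.88 > 1.665 → include.
Rate on top 3: 2.213. bluegill: 1.56 < 2.213 → exclude; stop.
Optimal diet: dragonfly nymphs, fathead minnows, tadpoles — 3 of 5 types.

3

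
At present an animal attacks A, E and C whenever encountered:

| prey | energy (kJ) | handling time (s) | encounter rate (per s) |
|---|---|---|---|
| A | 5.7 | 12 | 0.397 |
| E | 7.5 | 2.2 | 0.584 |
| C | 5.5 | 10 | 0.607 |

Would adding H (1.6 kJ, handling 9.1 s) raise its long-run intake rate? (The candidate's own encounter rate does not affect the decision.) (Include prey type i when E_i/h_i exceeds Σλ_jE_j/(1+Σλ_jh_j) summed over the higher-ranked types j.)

Current rate: (0.397×5.7 + 0.584×7.5 + 0.607×5.5)/(1 + 0.397×12 + 0.584×2.2 + 0.607×10) = 0.7608 kJ/s.
H: E/h = 1.6/9.1 = 0.1758 kJ/s.
0.1758 < 0.7608, so adding H would lower the average — exclude it.

No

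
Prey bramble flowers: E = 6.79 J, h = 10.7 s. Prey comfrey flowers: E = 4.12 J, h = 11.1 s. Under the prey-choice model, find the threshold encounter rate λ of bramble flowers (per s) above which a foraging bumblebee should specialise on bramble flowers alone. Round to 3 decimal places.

Drop comfrey flowers once their profitability E₂/h₂ falls below the rate achievable on bramble flowers alone: E₂/h₂ = λE₁/(1 + λh₁).
Solve for λ: λE₁h₂ = E₂(1 + λh₁) → λ(E₁h₂ − E₂h₁) = E₂ → λ = E₂/(E₁h₂ − E₂h₁).
λ = 4.12/(6.79×11.1 − 4.12×10.7) = 4.12/31.29 = 0.1317 per s.

0.132 per s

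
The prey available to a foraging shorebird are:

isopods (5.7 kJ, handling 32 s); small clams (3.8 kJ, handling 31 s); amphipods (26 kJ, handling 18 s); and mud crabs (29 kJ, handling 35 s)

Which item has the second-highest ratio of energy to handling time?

mud crabs

In descending order of E/h:
amphipods: 26/18 = 1.44 kJ/s
mud crabs: 29/35 = 0.829 kJ/s
isopods: 5.7/32 = 0.178 kJ/s
small clams: 3.8/31 = 0.123 kJ/s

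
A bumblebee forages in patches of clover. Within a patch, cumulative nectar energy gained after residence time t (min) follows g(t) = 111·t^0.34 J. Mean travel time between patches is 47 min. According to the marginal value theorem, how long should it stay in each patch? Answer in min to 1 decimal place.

24.2 min

By the marginal value theorem, leave when the instantaneous gain rate g'(t) equals the habitat-wide average g(t)/(T + t).
g'(t) = 0.34·111·t^-0.66. Setting 0.34·111·t^-0.66 = 111·t^0.34/(47+t) gives 0.34(47+t) = t, so 0.66·t = 0.34×47.
t* = 0.34×47/0.66 = 24.21 min.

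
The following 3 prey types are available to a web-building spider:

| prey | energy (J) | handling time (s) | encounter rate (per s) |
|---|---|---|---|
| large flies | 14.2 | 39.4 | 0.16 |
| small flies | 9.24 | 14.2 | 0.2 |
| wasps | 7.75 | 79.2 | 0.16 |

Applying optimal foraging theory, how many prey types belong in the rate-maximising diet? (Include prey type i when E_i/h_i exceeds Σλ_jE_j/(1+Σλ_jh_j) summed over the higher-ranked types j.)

1

E/h in descending order: small flies 0.651, large flies 0.36, wasps 0.0979 J/s. The optimal diet is the largest prefix of this list for which every included type satisfies E_i/h_i > R on the types above it.
Rate on top 1: 0.4813. large flies: 0.36 < 0.4813 → exclude; stop.
Optimal diet: small flies — 1 of 3 types.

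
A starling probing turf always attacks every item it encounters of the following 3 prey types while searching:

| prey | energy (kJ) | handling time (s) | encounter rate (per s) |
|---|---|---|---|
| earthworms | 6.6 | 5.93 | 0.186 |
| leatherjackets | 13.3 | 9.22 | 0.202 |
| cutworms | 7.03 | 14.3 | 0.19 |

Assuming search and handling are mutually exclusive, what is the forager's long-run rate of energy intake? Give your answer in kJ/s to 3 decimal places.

R = (0.186×6.6 + 0.202×13.3 + 0.19×7.03) / (1 + 0.186×5.93 + 0.202×9.22 + 0.19×14.3) = 5.25/6.682 = 0.7856 kJ/s.

0.786 kJ/s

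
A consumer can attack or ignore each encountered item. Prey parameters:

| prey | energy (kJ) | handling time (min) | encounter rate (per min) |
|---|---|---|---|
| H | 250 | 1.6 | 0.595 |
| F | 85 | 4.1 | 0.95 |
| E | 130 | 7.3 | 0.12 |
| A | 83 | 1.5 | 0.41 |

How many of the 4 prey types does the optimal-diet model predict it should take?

1

Profitabilities (E/h, kJ/min): H 156, A 55.3, F 20.7, E 17.8. Add prey in this order while the next type's profitability exceeds the intake rate on those already taken.
Rate on top 1: 76.2. A: 55.3 < 76.2 → exclude; stop.
Optimal diet: H — 1 of 4 types.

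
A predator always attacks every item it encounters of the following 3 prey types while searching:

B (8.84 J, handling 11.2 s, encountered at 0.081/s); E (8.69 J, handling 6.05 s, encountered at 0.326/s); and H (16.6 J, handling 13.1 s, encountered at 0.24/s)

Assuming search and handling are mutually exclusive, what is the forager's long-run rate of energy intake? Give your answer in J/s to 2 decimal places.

1.07 J/s

R = Σλ_iE_i / (1 + Σλ_ih_i)
Numerator: 0.081×8.84 + 0.326×8.69 + 0.24×16.6 = 7.533
Denominator: 1 + 0.081×11.2 + 0.326×6.05 + 0.24×13.1 = 7.023
R = 7.533/7.023 = 1.073 J/s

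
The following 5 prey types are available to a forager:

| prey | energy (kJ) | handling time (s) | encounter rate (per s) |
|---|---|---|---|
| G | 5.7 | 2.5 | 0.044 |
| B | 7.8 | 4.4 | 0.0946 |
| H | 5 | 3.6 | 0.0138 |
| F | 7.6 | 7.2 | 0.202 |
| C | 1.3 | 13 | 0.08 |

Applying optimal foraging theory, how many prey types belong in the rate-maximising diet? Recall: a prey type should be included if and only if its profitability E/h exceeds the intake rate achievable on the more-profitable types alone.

4

E/h in descending order: G 2.28, B 1.77, H 1.39, F 1.06, C 0.1 kJ/s. The optimal diet is the largest prefix of this list for which every included type satisfies E_i/h_i > R on the types above it.
Rate on top 1: 0.2259. B: 1.77 > 0.2259 → include.
Rate on top 2: 0.6478. H: 1.39 > 0.6478 → include.
Rate on top 3: 0.6712. F: 1.06 > 0.6712 → include.
Rate on top 4: 0.8556. C: 0.1 < 0.8556 → exclude; stop.
Optimal diet: G, B, H, F — 4 of 5 types.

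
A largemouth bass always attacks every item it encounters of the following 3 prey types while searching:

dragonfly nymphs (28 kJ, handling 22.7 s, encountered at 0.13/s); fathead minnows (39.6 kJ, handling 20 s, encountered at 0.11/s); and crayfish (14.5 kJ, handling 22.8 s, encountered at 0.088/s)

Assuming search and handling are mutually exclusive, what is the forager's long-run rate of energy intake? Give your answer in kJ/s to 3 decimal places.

1.137 kJ/s

Energy encountered per unit search time: 0.13×28 + 0.11×39.6 + 0.088×14.5 = 9.272 kJ/s.
Handling time per unit search time: 0.13×22.7 + 0.11×20 + 0.088×22.8 = 7.157.
Rate = 9.272/(1 + 7.157) = 1.137 kJ/s.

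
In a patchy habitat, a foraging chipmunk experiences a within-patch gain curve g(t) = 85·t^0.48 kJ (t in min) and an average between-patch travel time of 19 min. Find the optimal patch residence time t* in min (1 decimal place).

17.5 min

Maximise g(t)/(T+t): set derivative to zero → g'(t)(T+t) = g(t).
g'(t) = 0.48·85·t^-0.52. Setting 0.48·85·t^-0.52 = 85·t^0.48/(19+t) gives 0.48(19+t) = t, so 0.52·t = 0.48×19.
t* = 0.48×19/0.52 = 17.54 min.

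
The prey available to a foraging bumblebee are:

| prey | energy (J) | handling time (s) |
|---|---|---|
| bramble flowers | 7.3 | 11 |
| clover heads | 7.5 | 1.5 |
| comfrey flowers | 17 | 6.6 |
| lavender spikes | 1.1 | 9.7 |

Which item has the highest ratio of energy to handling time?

In descending order of E/h:
clover heads: 7.5/1.5 = 5 J/s
comfrey flowers: 17/6.6 = 2.58 J/s
bramble flowers: 7.3/11 = 0.664 J/s
lavender spikes: 1.1/9.7 = 0.113 J/s

clover heads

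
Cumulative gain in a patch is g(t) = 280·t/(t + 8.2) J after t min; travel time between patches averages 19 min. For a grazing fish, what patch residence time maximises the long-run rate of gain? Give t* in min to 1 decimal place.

12.5 min

Maximise g(t)/(T+t): set derivative to zero → g'(t)(T+t) = g(t).
g'(t) = 280·8.2/(t + 8.2)². Setting 280·8.2/(t+8.2)² = 280t/[(t+8.2)(19+t)] gives 8.2(19+t) = t(t+8.2), so t² = 8.2×19 = 155.8.
t* = √155.8 = 12.48 min.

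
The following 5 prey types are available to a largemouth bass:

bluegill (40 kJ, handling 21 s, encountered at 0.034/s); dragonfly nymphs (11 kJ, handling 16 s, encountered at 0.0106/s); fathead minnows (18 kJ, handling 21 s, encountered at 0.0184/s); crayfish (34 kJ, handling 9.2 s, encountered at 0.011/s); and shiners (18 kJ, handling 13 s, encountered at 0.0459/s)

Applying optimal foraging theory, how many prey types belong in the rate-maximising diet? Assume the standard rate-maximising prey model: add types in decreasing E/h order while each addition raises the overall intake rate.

E/h in descending order: crayfish 3.7, bluegill 1.9, shiners 1.38, fathead minnows 0.857, dragonfly nymphs 0.688 kJ/s. The optimal diet is the largest prefix of this list for which every included type satisfies E_i/h_i > R on the types above it.
Rate on top 1: 0.3396. bluegill: 1.9 > 0.3396 → include.
Rate on top 2: 0.9553. shiners: 1.38 > 0.9553 → include.
Rate on top 3: 1.061. fathead minnows: 0.857 < 1.061 → exclude; stop.
Optimal diet: crayfish, bluegill, shiners — 3 of 5 types.

3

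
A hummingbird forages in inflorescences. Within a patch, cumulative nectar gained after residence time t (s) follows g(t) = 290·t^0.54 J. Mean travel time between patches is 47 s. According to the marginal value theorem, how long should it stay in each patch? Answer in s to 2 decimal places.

By the marginal value theorem, leave when the instantaneous gain rate g'(t) equals the habitat-wide average g(t)/(T + t).
g'(t) = 0.54·290·t^-0.46. Setting 0.54·290·t^-0.46 = 290·t^0.54/(47+t) gives 0.54(47+t) = t, so 0.46·t = 0.54×47.
t* = 0.54×47/0.46 = 55.17 s.

55.17 s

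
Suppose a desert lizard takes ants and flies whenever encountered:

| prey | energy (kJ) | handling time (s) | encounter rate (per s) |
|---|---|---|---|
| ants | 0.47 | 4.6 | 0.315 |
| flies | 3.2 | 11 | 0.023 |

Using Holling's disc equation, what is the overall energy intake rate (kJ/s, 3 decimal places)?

R = Σλ_iE_i / (1 + Σλ_ih_i)
Numerator: 0.315×0.47 + 0.023×3.2 = 0.2216
Denominator: 1 + 0.315×4.6 + 0.023×11 = 2.702
R = 0.2216/2.702 = 0.08203 kJ/s

0.082 kJ/s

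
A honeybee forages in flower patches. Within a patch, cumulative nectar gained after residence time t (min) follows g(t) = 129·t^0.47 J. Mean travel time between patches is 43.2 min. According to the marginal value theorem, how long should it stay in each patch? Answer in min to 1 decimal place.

Maximise g(t)/(T+t): set derivative to zero → g'(t)(T+t) = g(t).
g'(t) = 0.47·129·t^-0.53. Setting 0.47·129·t^-0.53 = 129·t^0.47/(43.2+t) gives 0.47(43.2+t) = t, so 0.53·t = 0.47×43.2.
t* = 0.47×43.2/0.53 = 38.31 min.

38.3 min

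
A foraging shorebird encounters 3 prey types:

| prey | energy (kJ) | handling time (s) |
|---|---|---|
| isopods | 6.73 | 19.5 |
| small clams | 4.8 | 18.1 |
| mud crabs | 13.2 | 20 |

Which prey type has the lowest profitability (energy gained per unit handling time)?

In descending order of E/h:
mud crabs: 13.2/20 = 0.66 kJ/s
isopods: 6.73/19.5 = 0.345 kJ/s
small clams: 4.8/18.1 = 0.265 kJ/s

small clams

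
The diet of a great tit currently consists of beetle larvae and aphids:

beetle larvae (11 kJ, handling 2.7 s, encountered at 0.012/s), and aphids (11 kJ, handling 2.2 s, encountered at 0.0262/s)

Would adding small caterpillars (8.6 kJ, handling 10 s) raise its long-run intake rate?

Current rate: (0.012×11 + 0.0262×11)/(1 + 0.012×2.7 + 0.0262×2.2) = 0.3855 kJ/s.
small caterpillars: E/h = 8.6/10 = 0.86 kJ/s.
Since 0.86 > R, including small caterpillars increases the long-run rate.

Yes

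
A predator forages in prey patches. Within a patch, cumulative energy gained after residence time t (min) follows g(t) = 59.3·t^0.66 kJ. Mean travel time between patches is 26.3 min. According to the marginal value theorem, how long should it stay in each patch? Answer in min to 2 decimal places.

51.05 min

Maximise g(t)/(T+t): set derivative to zero → g'(t)(T+t) = g(t).
g'(t) = 0.66·59.3·t^-0.34. Setting 0.66·59.3·t^-0.34 = 59.3·t^0.66/(26.3+t) gives 0.66(26.3+t) = t, so 0.34·t = 0.66×26.3.
t* = 0.66×26.3/0.34 = 51.05 min.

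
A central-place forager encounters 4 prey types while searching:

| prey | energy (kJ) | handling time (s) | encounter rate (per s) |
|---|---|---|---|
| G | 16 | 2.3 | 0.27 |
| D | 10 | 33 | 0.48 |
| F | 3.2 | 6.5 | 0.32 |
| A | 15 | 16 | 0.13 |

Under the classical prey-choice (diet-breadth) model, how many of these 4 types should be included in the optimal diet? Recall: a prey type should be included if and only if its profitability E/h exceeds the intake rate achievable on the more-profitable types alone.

Profitabilities (E/h, kJ/s): G 6.96, A 0.938, F 0.492, D 0.303. Add prey in this order while the next type's profitability exceeds the intake rate on those already taken.
Rate on top 1: 2.665. A: 0.938 < 2.665 → exclude; stop.
Optimal diet: G — 1 of 4 types.

1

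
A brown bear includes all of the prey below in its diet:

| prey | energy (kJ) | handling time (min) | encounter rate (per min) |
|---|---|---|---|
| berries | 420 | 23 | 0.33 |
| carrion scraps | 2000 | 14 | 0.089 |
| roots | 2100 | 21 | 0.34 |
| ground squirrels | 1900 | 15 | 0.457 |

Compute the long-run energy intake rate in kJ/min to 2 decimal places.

R = Σλ_iE_i / (1 + Σλ_ih_i)
Numerator: 0.33×420 + 0.089×2000 + 0.34×2100 + 0.457×1900 = 1899
Denominator: 1 + 0.33×23 + 0.089×14 + 0.34×21 + 0.457×15 = 23.83
R = 1899/23.83 = 79.68 kJ/min

79.68 kJ/min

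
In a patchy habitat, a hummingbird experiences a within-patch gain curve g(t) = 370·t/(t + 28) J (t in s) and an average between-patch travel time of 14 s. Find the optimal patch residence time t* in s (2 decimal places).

19.80 s

Maximise g(t)/(T+t): set derivative to zero → g'(t)(T+t) = g(t).
g'(t) = 370·28/(t + 28)². Setting 370·28/(t+28)² = 370t/[(t+28)(14+t)] gives 28(14+t) = t(t+28), so t² = 28×14 = 392.
t* = √392 = 19.8 s.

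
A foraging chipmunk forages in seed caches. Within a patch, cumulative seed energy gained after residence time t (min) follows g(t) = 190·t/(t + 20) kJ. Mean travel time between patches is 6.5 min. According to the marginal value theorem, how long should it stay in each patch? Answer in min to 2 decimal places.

11.40 min

By the marginal value theorem, leave when the instantaneous gain rate g'(t) equals the habitat-wide average g(t)/(T + t).
g'(t) = 190·20/(t + 20)². Setting 190·20/(t+20)² = 190t/[(t+20)(6.5+t)] gives 20(6.5+t) = t(t+20), so t² = 20×6.5 = 130.
t* = √130 = 11.4 min.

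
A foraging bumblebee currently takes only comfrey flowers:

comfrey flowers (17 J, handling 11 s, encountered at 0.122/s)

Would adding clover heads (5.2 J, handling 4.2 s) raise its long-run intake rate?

On comfrey flowers alone, R = ΣλE/(1+Σλh) = 2.074/2.342 = 0.8856 J/s.
clover heads: E/h = 5.2/4.2 = 1.238 J/s.
Since 1.238 > R, including clover heads increases the long-run rate.

Yes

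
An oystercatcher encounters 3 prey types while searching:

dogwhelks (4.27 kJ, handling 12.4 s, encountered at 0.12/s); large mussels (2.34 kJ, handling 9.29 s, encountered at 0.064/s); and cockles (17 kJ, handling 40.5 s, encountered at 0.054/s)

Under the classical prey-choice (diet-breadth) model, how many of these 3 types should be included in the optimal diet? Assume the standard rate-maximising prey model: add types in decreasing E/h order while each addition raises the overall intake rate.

Rank by E/h (kJ/s): cockles 0.42, dogwhelks 0.344, large mussels 0.252. Include each in turn until the next type's E/h falls below the running intake rate.
Rate on top 1: 0.288. dogwhelks: 0.344 > 0.288 → include.
Rate on top 2: 0.306. large mussels: 0.252 < 0.306 → exclude; stop.
Optimal diet: cockles, dogwhelks — 2 of 3 types.

2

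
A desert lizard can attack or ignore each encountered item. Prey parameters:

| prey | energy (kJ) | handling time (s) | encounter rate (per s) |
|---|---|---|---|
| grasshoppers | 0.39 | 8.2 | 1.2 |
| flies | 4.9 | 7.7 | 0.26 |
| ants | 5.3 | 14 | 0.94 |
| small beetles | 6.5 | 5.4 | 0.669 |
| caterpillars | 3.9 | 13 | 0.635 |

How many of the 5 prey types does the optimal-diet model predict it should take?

Profitabilities (E/h, kJ/s): small beetles 1.2, flies 0.636, ants 0.379, caterpillars 0.3, grasshoppers 0.0476. Add prey in this order while the next type's profitability exceeds the intake rate on those already taken.
Rate on top 1: 0.9427. flies: 0.636 < 0.9427 → exclude; stop.
Optimal diet: small beetles — 1 of 5 types.

1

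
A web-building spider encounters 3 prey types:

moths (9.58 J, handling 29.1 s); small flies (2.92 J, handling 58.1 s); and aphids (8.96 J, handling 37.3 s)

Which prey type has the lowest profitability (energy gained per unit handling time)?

small flies

In descending order of E/h:
moths: 9.58/29.1 = 0.329 J/s
aphids: 8.96/37.3 = 0.24 J/s
small flies: 2.92/58.1 = 0.0503 J/s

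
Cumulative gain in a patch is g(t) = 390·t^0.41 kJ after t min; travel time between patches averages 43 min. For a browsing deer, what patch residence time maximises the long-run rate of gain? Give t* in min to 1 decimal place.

29.9 min

Maximise g(t)/(T+t): set derivative to zero → g'(t)(T+t) = g(t).
g'(t) = 0.41·390·t^-0.59. Setting 0.41·390·t^-0.59 = 390·t^0.41/(43+t) gives 0.41(43+t) = t, so 0.59·t = 0.41×43.
t* = 0.41×43/0.59 = 29.88 min.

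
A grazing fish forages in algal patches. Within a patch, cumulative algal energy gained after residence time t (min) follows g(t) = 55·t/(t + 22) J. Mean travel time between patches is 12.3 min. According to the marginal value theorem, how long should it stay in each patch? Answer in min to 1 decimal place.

Maximise g(t)/(T+t): set derivative to zero → g'(t)(T+t) = g(t).
g'(t) = 55·22/(t + 22)². Setting 55·22/(t+22)² = 55t/[(t+22)(12.3+t)] gives 22(12.3+t) = t(t+22), so t² = 22×12.3 = 270.6.
t* = √270.6 = 16.45 min.

16.4 min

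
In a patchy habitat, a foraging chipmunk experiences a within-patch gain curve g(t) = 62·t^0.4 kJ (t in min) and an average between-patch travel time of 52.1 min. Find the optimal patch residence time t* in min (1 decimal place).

Optimal t* satisfies g'(t*) = g(t*)/(T + t*).
g'(t) = 0.4·62·t^-0.6. Setting 0.4·62·t^-0.6 = 62·t^0.4/(52.1+t) gives 0.4(52.1+t) = t, so 0.60·t = 0.4×52.1.
t* = 0.4×52.1/0.60 = 34.73 min.

34.7 min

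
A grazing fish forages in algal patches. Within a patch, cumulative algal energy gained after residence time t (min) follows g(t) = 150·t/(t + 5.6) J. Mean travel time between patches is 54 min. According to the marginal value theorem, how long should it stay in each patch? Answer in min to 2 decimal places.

Maximise g(t)/(T+t): set derivative to zero → g'(t)(T+t) = g(t).
g'(t) = 150·5.6/(t + 5.6)². Setting 150·5.6/(t+5.6)² = 150t/[(t+5.6)(54+t)] gives 5.6(54+t) = t(t+5.6), so t² = 5.6×54 = 302.4.
t* = √302.4 = 17.39 min.

17.39 min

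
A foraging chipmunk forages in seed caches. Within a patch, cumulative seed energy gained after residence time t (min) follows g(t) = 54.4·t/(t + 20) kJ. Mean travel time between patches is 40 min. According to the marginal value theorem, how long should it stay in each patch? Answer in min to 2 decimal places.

Maximise g(t)/(T+t): set derivative to zero → g'(t)(T+t) = g(t).
g'(t) = 54.4·20/(t + 20)². Setting 54.4·20/(t+20)² = 54.4t/[(t+20)(40+t)] gives 20(40+t) = t(t+20), so t² = 20×40 = 800.
t* = √800 = 28.28 min.

28.28 min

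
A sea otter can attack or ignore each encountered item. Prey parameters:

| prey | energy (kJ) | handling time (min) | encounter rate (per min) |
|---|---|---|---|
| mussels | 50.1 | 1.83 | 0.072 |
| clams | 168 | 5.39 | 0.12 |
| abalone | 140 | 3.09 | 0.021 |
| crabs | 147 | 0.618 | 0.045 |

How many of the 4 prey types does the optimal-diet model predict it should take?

4

Rank by E/h (kJ/min): crabs 238, abalone 45.3, clams 31.2, mussels 27.4. Include each in turn until the next type's E/h falls below the running intake rate.
Rate on top 1: 6.436. abalone: 45.3 > 6.436 → include.
Rate on top 2: 8.744. clams: 31.2 > 8.744 → include.
Rate on top 3: 17.08. mussels: 27.4 > 17.08 → include.
Optimal diet: crabs, abalone, clams, mussels — 4 of 4 types.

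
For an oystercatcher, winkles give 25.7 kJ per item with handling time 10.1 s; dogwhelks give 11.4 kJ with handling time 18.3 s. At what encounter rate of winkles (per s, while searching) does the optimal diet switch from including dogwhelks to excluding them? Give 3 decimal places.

Drop dogwhelks once their profitability E₂/h₂ falls below the rate achievable on winkles alone: E₂/h₂ = λE₁/(1 + λh₁).
Solve for λ: λE₁h₂ = E₂(1 + λh₁) → λ(E₁h₂ − E₂h₁) = E₂ → λ = E₂/(E₁h₂ − E₂h₁).
λ = 11.4/(25.7×18.3 − 11.4×10.1) = 11.4/355.2 = 0.0321 per s.

0.032 per s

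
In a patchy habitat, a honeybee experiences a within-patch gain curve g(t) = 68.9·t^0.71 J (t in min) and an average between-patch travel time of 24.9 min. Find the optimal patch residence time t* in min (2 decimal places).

By the marginal value theorem, leave when the instantaneous gain rate g'(t) equals the habitat-wide average g(t)/(T + t).
g'(t) = 0.71·68.9·t^-0.29. Setting 0.71·68.9·t^-0.29 = 68.9·t^0.71/(24.9+t) gives 0.71(24.9+t) = t, so 0.29·t = 0.71×24.9.
t* = 0.71×24.9/0.29 = 60.96 min.

60.96 min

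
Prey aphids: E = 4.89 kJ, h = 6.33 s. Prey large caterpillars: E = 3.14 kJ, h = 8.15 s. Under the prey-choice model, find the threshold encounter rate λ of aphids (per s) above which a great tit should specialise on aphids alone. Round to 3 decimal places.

0.157 per s

At the threshold, the rate on aphids alone equals the profitability of large caterpillars: λ·4.89/(1 + λ·6.33) = 3.14/8.15 = 0.3853.
Rearranging, λ(4.89 − 0.3853×6.33) = 0.3853, so λ = 0.3853/2.451 = 0.1572 per s.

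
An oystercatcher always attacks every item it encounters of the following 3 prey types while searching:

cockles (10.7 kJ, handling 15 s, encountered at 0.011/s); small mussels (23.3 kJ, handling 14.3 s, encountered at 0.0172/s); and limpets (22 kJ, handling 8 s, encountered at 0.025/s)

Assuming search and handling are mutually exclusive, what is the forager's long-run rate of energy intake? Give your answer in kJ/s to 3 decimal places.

0.663 kJ/s

R = (0.011×10.7 + 0.0172×23.3 + 0.025×22) / (1 + 0.011×15 + 0.0172×14.3 + 0.025×8) = 1.068/1.611 = 0.6632 kJ/s.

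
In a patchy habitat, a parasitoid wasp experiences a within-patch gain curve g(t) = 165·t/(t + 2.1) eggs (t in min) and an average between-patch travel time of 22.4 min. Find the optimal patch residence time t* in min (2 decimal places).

6.86 min

Optimal t* satisfies g'(t*) = g(t*)/(T + t*).
g'(t) = 165·2.1/(t + 2.1)². Setting 165·2.1/(t+2.1)² = 165t/[(t+2.1)(22.4+t)] gives 2.1(22.4+t) = t(t+2.1), so t² = 2.1×22.4 = 47.04.
t* = √47.04 = 6.859 min.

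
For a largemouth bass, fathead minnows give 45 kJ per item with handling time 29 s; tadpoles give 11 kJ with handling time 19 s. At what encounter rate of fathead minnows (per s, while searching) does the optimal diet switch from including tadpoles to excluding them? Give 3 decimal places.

At the threshold, the rate on fathead minnows alone equals the profitability of tadpoles: λ·45/(1 + λ·29) = 11/19 = 0.5789.
Rearranging, λ(45 − 0.5789×29) = 0.5789, so λ = 0.5789/28.21 = 0.02052 per s.

0.021 per s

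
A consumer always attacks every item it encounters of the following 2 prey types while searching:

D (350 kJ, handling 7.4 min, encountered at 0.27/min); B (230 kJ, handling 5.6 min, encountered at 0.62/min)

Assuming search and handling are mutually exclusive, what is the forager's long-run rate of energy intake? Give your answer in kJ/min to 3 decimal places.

R = (0.27×350 + 0.62×230) / (1 + 0.27×7.4 + 0.62×5.6) = 237.1/6.47 = 36.65 kJ/min.

36.646 kJ/min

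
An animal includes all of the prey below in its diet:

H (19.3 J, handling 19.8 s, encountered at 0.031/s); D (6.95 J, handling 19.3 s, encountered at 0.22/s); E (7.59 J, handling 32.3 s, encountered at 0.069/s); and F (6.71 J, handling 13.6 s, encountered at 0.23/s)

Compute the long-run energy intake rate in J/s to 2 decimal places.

0.37 J/s

R = (0.031×19.3 + 0.22×6.95 + 0.069×7.59 + 0.23×6.71) / (1 + 0.031×19.8 + 0.22×19.3 + 0.069×32.3 + 0.23×13.6) = 4.194/11.22 = 0.3739 J/s.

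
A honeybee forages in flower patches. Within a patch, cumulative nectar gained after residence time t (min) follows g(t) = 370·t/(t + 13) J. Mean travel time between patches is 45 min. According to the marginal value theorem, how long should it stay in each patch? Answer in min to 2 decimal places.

24.19 min

By the marginal value theorem, leave when the instantaneous gain rate g'(t) equals the habitat-wide average g(t)/(T + t).
g'(t) = 370·13/(t + 13)². Setting 370·13/(t+13)² = 370t/[(t+13)(45+t)] gives 13(45+t) = t(t+13), so t² = 13×45 = 585.
t* = √585 = 24.19 min.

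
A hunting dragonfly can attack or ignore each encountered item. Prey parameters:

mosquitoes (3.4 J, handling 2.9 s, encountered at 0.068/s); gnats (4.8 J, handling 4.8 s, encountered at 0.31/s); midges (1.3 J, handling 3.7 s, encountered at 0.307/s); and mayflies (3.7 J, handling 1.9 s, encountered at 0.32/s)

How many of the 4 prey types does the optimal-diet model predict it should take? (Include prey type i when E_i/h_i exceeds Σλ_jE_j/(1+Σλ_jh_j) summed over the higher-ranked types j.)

Profitabilities (E/h, J/s): mayflies 1.95, mosquitoes 1.17, gnats 1, midges 0.351. Add prey in this order while the next type's profitability exceeds the intake rate on those already taken.
Rate on top 1: 0.7363. mosquitoes: 1.17 > 0.7363 → include.
Rate on top 2: 0.784. gnats: 1 > 0.784 → include.
Rate on top 3: 0.8816. midges: 0.351 < 0.8816 → exclude; stop.
Optimal diet: mayflies, mosquitoes, gnats — 3 of 4 types.

3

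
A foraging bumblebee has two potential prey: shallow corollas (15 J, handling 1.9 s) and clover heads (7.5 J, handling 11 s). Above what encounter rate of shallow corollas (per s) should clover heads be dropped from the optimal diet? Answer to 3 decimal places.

0.050 per s

The zero-one rule: include clover heads iff E₂/h₂ > λE₁/(1+λh₁). Equality gives the switch point.
λE₁h₂ = E₂ + λE₂h₁ ⇒ λ = E₂/(E₁h₂ − E₂h₁) = 7.5/(165 − 14.25) = 0.04975 per s.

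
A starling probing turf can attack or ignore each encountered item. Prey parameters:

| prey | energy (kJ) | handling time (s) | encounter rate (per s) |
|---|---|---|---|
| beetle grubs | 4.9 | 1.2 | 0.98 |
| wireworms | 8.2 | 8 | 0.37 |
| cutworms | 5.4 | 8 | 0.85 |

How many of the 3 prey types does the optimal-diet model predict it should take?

E/h in descending order: beetle grubs 4.08, wireworms 1.02, cutworms 0.675 kJ/s. The optimal diet is the largest prefix of this list for which every included type satisfies E_i/h_i > R on the types above it.
Rate on top 1: 2.207. wireworms: 1.02 < 2.207 → exclude; stop.
Optimal diet: beetle grubs — 1 of 3 types.

1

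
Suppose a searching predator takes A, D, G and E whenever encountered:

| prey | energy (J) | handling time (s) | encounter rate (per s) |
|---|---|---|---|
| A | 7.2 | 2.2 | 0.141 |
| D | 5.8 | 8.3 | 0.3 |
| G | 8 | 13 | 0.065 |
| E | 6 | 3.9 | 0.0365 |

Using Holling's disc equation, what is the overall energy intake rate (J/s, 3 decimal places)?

R = Σλ_iE_i / (1 + Σλ_ih_i)
Numerator: 0.141×7.2 + 0.3×5.8 + 0.065×8 + 0.0365×6 = 3.494
Denominator: 1 + 0.141×2.2 + 0.3×8.3 + 0.065×13 + 0.0365×3.9 = 4.788
R = 3.494/4.788 = 0.7299 J/s

0.730 J/s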